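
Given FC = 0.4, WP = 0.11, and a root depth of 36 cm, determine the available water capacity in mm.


Step 1: Available water = (FC - WP) * depth * 10
Step 2: AW = (0.4 - 0.11) * 36 * 10
Step 3: AW = 0.29 * 36 * 10
Step 4: AW = 104.4 mm

104.4


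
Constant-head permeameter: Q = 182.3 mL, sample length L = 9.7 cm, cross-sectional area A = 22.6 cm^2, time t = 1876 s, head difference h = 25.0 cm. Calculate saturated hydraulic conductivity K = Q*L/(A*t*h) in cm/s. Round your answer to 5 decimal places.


Step 1: K = Q * L / (A * t * h)
Step 2: Numerator = 182.3 * 9.7 = 1768.31
Step 3: Denominator = 22.6 * 1876 * 25.0 = 1059940.0
Step 4: K = 1768.31 / 1059940.0 = 0.00167 cm/s

0.00167


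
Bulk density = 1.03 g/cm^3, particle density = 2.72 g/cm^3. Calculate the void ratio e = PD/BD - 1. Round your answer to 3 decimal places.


Step 1: e = PD / BD - 1
Step 2: e = 2.72 / 1.03 - 1
Step 3: e = 2.64078 - 1
Step 4: e = 1.641

1.641


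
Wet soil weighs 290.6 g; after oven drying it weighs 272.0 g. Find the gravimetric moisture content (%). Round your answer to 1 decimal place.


Step 1: Water mass = wet - dry = 290.6 - 272.0 = 18.6 g
Step 2: w = 100 * water mass / dry mass
Step 3: w = 100 * 18.6 / 272.0 = 6.8%

6.8


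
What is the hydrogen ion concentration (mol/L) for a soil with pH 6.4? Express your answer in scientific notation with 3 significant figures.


Step 1: [H+] = 10^(-pH)
Step 2: [H+] = 10^(-6.4)
Step 3: [H+] = 3.98e-07 mol/L

3.98e-07


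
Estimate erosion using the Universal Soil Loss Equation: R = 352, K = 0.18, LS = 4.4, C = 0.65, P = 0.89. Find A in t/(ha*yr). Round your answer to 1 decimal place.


Step 1: A = R * K * LS * C * P
Step 2: R * K = 352 * 0.18 = 63.36
Step 3: (R*K) * LS = 63.36 * 4.4 = 278.784
Step 4: * C * P = 278.784 * 0.65 * 0.89 = 161.3
Step 5: A = 161.3 t/(ha*yr)

161.3


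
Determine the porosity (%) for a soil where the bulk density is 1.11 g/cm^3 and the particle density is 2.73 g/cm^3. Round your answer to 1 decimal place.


Step 1: Formula: n = 100 * (1 - BD / PD)
Step 2: n = 100 * (1 - 1.11 / 2.73)
Step 3: n = 100 * (1 - 0.40659)
Step 4: n = 59.3%

59.3


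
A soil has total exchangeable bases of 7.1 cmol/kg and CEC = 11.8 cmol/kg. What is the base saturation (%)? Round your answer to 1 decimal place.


Step 1: BS = 100 * (sum of bases) / CEC
Step 2: BS = 100 * 7.1 / 11.8
Step 3: BS = 60.2%

60.2


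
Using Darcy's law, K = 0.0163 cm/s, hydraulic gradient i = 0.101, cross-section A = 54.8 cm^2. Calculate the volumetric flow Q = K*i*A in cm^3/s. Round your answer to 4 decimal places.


Step 1: Apply Darcy's law: Q = K * i * A
Step 2: Q = 0.0163 * 0.101 * 54.8
Step 3: Q = 0.0902 cm^3/s

0.0902


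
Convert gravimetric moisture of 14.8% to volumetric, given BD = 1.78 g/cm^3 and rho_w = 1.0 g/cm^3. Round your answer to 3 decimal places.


Step 1: theta = (w / 100) * BD / rho_w
Step 2: theta = (14.8 / 100) * 1.78 / 1.0
Step 3: theta = 0.148 * 1.78
Step 4: theta = 0.263

0.263


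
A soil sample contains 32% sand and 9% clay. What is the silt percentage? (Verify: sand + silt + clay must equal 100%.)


Step 1: sand + silt + clay = 100%
Step 2: silt = 100 - sand - clay
Step 3: silt = 100 - 32 - 9
Step 4: silt = 59%

59


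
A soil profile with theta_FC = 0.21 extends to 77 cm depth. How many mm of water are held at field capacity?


Step 1: Water (mm) = theta_FC * depth (cm) * 10
Step 2: Water = 0.21 * 77 * 10
Step 3: Water = 161.7 mm

161.7


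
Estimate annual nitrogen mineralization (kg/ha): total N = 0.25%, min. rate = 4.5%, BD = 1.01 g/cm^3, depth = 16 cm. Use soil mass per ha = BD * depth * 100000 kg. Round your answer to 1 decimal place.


Step 1: Soil mass per ha = BD * depth * 100000 = 1.01 * 16 * 100000 = 1616000 kg
Step 2: Total N pool = soil mass * N%/100 = 1616000 * 0.25/100 = 4040.0 kg/ha
Step 3: N mineralized = N pool * rate%/100 = 4040.0 * 4.5/100 = 181.8 kg/ha/yr

181.8


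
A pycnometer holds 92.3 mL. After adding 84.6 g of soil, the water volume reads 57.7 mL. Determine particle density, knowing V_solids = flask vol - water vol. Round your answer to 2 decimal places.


Step 1: Volume of solids = flask volume - water volume with soil
Step 2: V_solids = 92.3 - 57.7 = 34.6 mL
Step 3: Particle density = mass / V_solids = 84.6 / 34.6 = 2.45 g/cm^3

2.45


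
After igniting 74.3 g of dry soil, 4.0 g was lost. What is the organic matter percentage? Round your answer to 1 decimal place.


Step 1: OM% = 100 * LOI / sample mass
Step 2: OM = 100 * 4.0 / 74.3
Step 3: OM = 5.4%

5.4


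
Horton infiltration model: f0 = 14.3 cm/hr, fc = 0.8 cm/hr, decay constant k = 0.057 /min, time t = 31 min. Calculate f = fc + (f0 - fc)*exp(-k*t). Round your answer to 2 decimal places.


Step 1: f = fc + (f0 - fc) * exp(-k * t)
Step 2: exp(-0.057 * 31) = 0.170845
Step 3: f = 0.8 + (14.3 - 0.8) * 0.170845
Step 4: f = 0.8 + 13.5 * 0.170845
Step 5: f = 3.11 cm/hr

3.11


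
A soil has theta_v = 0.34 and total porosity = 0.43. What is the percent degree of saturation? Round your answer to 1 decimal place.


Step 1: S = 100 * theta_v / n
Step 2: S = 100 * 0.34 / 0.43
Step 3: S = 79.1%

79.1


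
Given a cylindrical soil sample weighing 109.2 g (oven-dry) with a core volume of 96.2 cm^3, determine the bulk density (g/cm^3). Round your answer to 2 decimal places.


Step 1: Identify the formula: BD = dry mass / volume
Step 2: Substitute values: BD = 109.2 / 96.2
Step 3: BD = 1.14 g/cm^3

1.14


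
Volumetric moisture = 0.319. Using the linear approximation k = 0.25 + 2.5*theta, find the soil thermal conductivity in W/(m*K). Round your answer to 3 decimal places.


Step 1: k = 0.25 + 2.5 * theta
Step 2: k = 0.25 + 2.5 * 0.319
Step 3: k = 0.25 + 0.798
Step 4: k = 1.048 W/(m*K)

1.048


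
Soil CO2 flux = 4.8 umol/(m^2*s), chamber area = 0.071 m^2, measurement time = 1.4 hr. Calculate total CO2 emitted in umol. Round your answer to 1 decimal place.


Step 1: Convert time to seconds: 1.4 hr * 3600 = 5040.0 s
Step 2: Total = flux * area * time_s
Step 3: Total = 4.8 * 0.071 * 5040.0
Step 4: Total = 1717.6 umol

1717.6


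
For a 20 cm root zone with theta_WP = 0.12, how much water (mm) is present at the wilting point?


Step 1: Water (mm) = theta_WP * depth * 10
Step 2: Water = 0.12 * 20 * 10
Step 3: Water = 24.0 mm

24.0


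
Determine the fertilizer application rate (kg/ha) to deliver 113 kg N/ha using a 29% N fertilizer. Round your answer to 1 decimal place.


Step 1: Fertilizer rate = target N / (N content / 100)
Step 2: Rate = 113 / (29 / 100)
Step 3: Rate = 113 / 0.29
Step 4: Rate = 389.7 kg/ha

389.7


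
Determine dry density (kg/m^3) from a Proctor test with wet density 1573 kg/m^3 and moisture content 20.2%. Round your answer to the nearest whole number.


Step 1: Dry density = wet density / (1 + w/100)
Step 2: Dry density = 1573 / (1 + 20.2/100)
Step 3: Dry density = 1573 / 1.202
Step 4: Dry density = 1309 kg/m^3

1309


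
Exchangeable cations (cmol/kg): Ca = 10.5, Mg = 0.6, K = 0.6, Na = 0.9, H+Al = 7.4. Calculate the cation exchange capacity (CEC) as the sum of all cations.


Step 1: CEC = Ca + Mg + K + Na + (H+Al)
Step 2: CEC = 10.5 + 0.6 + 0.6 + 0.9 + 7.4
Step 3: CEC = 20.0 cmol/kg

20.0


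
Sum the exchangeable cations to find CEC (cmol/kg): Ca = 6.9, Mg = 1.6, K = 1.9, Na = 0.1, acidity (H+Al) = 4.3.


Step 1: CEC = Ca + Mg + K + Na + (H+Al)
Step 2: CEC = 6.9 + 1.6 + 1.9 + 0.1 + 4.3
Step 3: CEC = 14.8 cmol/kg

14.8


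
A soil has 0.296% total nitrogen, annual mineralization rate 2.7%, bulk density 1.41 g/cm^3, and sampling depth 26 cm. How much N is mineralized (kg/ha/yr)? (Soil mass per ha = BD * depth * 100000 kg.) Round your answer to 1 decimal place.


Step 1: Soil mass per ha = BD * depth * 100000 = 1.41 * 26 * 100000 = 3666000 kg
Step 2: Total N pool = soil mass * N%/100 = 3666000 * 0.296/100 = 10851.36 kg/ha
Step 3: N mineralized = N pool * rate%/100 = 10851.36 * 2.7/100 = 293.0 kg/ha/yr

293.0


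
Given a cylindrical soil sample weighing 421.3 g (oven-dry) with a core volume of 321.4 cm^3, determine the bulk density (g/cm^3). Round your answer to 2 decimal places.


Step 1: Identify the formula: BD = dry mass / volume
Step 2: Substitute values: BD = 421.3 / 321.4
Step 3: BD = 1.31 g/cm^3

1.31


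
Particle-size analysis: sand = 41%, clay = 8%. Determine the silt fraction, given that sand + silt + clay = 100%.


Step 1: sand + silt + clay = 100%
Step 2: silt = 100 - sand - clay
Step 3: silt = 100 - 41 - 8
Step 4: silt = 51%

51


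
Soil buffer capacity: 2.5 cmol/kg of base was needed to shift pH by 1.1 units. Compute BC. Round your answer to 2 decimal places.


Step 1: BC = change in base / change in pH
Step 2: BC = 2.5 / 1.1
Step 3: BC = 2.27 cmol/(kg*pH unit)

2.27


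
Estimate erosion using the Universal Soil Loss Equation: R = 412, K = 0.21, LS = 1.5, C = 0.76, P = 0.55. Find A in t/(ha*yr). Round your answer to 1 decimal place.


Step 1: A = R * K * LS * C * P
Step 2: R * K = 412 * 0.21 = 86.52
Step 3: (R*K) * LS = 86.52 * 1.5 = 129.78
Step 4: * C * P = 129.78 * 0.76 * 0.55 = 54.2
Step 5: A = 54.2 t/(ha*yr)

54.2


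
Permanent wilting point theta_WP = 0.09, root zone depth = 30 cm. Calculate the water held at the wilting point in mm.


Step 1: Water (mm) = theta_WP * depth * 10
Step 2: Water = 0.09 * 30 * 10
Step 3: Water = 27.0 mm

27.0


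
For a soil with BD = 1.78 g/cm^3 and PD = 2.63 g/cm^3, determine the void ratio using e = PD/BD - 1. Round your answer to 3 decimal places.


Step 1: e = PD / BD - 1
Step 2: e = 2.63 / 1.78 - 1
Step 3: e = 1.47753 - 1
Step 4: e = 0.478

0.478


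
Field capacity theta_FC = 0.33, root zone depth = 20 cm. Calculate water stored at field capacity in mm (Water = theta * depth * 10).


Step 1: Water (mm) = theta_FC * depth (cm) * 10
Step 2: Water = 0.33 * 20 * 10
Step 3: Water = 66.0 mm

66.0


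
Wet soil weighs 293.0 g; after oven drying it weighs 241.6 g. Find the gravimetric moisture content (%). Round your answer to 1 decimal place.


Step 1: Water mass = wet - dry = 293.0 - 241.6 = 51.4 g
Step 2: w = 100 * water mass / dry mass
Step 3: w = 100 * 51.4 / 241.6 = 21.3%

21.3


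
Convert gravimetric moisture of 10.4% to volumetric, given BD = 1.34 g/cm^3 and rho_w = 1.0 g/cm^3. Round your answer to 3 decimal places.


Step 1: theta = (w / 100) * BD / rho_w
Step 2: theta = (10.4 / 100) * 1.34 / 1.0
Step 3: theta = 0.104 * 1.34
Step 4: theta = 0.139

0.139


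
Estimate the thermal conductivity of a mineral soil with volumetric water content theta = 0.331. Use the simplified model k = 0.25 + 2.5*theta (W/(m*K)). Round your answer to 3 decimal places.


Step 1: k = 0.25 + 2.5 * theta
Step 2: k = 0.25 + 2.5 * 0.331
Step 3: k = 0.25 + 0.828
Step 4: k = 1.078 W/(m*K)

1.078


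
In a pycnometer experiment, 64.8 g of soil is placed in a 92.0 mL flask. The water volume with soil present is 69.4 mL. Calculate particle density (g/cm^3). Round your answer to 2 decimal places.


Step 1: Volume of solids = flask volume - water volume with soil
Step 2: V_solids = 92.0 - 69.4 = 22.6 mL
Step 3: Particle density = mass / V_solids = 64.8 / 22.6 = 2.87 g/cm^3

2.87


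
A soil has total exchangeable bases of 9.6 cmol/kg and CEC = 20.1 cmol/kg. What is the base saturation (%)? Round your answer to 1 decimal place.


Step 1: BS = 100 * (sum of bases) / CEC
Step 2: BS = 100 * 9.6 / 20.1
Step 3: BS = 47.8%

47.8


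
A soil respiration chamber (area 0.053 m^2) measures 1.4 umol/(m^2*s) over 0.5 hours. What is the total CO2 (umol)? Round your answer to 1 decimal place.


Step 1: Convert time to seconds: 0.5 hr * 3600 = 1800.0 s
Step 2: Total = flux * area * time_s
Step 3: Total = 1.4 * 0.053 * 1800.0
Step 4: Total = 133.6 umol

133.6


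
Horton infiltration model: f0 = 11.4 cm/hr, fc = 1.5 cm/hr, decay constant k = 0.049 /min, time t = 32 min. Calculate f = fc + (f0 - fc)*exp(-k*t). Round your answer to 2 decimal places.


Step 1: f = fc + (f0 - fc) * exp(-k * t)
Step 2: exp(-0.049 * 32) = 0.208462
Step 3: f = 1.5 + (11.4 - 1.5) * 0.208462
Step 4: f = 1.5 + 9.9 * 0.208462
Step 5: f = 3.56 cm/hr

3.56


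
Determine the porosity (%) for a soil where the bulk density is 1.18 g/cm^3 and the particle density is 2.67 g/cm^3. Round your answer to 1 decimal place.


Step 1: Formula: n = 100 * (1 - BD / PD)
Step 2: n = 100 * (1 - 1.18 / 2.67)
Step 3: n = 100 * (1 - 0.44195)
Step 4: n = 55.8%

55.8


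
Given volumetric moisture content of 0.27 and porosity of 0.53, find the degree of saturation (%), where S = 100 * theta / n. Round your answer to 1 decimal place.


Step 1: S = 100 * theta_v / n
Step 2: S = 100 * 0.27 / 0.53
Step 3: S = 50.9%

50.9


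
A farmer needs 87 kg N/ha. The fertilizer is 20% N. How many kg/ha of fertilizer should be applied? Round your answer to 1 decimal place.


Step 1: Fertilizer rate = target N / (N content / 100)
Step 2: Rate = 87 / (20 / 100)
Step 3: Rate = 87 / 0.2
Step 4: Rate = 435.0 kg/ha

435.0


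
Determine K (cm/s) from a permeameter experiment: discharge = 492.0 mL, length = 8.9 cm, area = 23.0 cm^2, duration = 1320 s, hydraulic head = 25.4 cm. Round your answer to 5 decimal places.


Step 1: K = Q * L / (A * t * h)
Step 2: Numerator = 492.0 * 8.9 = 4378.8
Step 3: Denominator = 23.0 * 1320 * 25.4 = 771144.0
Step 4: K = 4378.8 / 771144.0 = 0.00568 cm/s

0.00568


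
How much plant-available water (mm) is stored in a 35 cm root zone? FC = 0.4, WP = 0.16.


Step 1: Available water = (FC - WP) * depth * 10
Step 2: AW = (0.4 - 0.16) * 35 * 10
Step 3: AW = 0.24 * 35 * 10
Step 4: AW = 84.0 mm

84.0


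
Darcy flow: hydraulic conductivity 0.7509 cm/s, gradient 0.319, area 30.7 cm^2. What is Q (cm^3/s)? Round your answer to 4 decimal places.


Step 1: Apply Darcy's law: Q = K * i * A
Step 2: Q = 0.7509 * 0.319 * 30.7
Step 3: Q = 7.3538 cm^3/s

7.3538


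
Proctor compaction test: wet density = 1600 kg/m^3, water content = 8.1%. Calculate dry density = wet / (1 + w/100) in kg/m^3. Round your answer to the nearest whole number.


Step 1: Dry density = wet density / (1 + w/100)
Step 2: Dry density = 1600 / (1 + 8.1/100)
Step 3: Dry density = 1600 / 1.081
Step 4: Dry density = 1480 kg/m^3

1480


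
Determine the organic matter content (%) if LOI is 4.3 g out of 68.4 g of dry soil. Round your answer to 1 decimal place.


Step 1: OM% = 100 * LOI / sample mass
Step 2: OM = 100 * 4.3 / 68.4
Step 3: OM = 6.3%

6.3


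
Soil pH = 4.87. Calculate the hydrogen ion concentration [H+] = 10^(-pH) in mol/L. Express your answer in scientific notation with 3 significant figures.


Step 1: [H+] = 10^(-pH)
Step 2: [H+] = 10^(-4.87)
Step 3: [H+] = 1.35e-05 mol/L

1.35e-05


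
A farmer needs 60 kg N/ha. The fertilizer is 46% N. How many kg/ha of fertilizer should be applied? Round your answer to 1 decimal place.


Step 1: Fertilizer rate = target N / (N content / 100)
Step 2: Rate = 60 / (46 / 100)
Step 3: Rate = 60 / 0.46
Step 4: Rate = 130.4 kg/ha

130.4


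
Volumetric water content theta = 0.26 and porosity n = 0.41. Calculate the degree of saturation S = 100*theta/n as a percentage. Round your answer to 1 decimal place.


Step 1: S = 100 * theta_v / n
Step 2: S = 100 * 0.26 / 0.41
Step 3: S = 63.4%

63.4


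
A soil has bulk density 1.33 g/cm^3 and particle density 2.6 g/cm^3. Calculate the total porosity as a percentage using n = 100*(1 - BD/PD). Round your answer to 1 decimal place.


Step 1: Formula: n = 100 * (1 - BD / PD)
Step 2: n = 100 * (1 - 1.33 / 2.6)
Step 3: n = 100 * (1 - 0.51154)
Step 4: n = 48.8%

48.8


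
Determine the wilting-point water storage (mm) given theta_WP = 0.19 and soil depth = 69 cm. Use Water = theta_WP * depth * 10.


Step 1: Water (mm) = theta_WP * depth * 10
Step 2: Water = 0.19 * 69 * 10
Step 3: Water = 131.1 mm

131.1


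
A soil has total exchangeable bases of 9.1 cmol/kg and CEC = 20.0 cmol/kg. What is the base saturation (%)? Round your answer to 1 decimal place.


Step 1: BS = 100 * (sum of bases) / CEC
Step 2: BS = 100 * 9.1 / 20.0
Step 3: BS = 45.5%

45.5


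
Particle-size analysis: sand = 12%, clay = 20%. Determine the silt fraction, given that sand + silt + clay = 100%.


Step 1: sand + silt + clay = 100%
Step 2: silt = 100 - sand - clay
Step 3: silt = 100 - 12 - 20
Step 4: silt = 68%

68


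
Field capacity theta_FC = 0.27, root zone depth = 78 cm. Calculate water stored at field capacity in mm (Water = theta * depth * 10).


Step 1: Water (mm) = theta_FC * depth (cm) * 10
Step 2: Water = 0.27 * 78 * 10
Step 3: Water = 210.6 mm

210.6


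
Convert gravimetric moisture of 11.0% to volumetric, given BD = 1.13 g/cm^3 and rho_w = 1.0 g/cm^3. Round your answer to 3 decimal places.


Step 1: theta = (w / 100) * BD / rho_w
Step 2: theta = (11.0 / 100) * 1.13 / 1.0
Step 3: theta = 0.11 * 1.13
Step 4: theta = 0.124

0.124


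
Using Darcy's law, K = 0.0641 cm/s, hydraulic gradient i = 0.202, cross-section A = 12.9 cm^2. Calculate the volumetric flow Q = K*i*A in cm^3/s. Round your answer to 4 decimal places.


Step 1: Apply Darcy's law: Q = K * i * A
Step 2: Q = 0.0641 * 0.202 * 12.9
Step 3: Q = 0.167 cm^3/s

0.167


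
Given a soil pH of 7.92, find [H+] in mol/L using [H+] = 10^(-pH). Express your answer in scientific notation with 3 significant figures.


Step 1: [H+] = 10^(-pH)
Step 2: [H+] = 10^(-7.92)
Step 3: [H+] = 1.20e-08 mol/L

1.20e-08


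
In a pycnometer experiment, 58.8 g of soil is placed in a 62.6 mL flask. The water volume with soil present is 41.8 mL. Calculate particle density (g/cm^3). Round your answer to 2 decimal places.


Step 1: Volume of solids = flask volume - water volume with soil
Step 2: V_solids = 62.6 - 41.8 = 20.8 mL
Step 3: Particle density = mass / V_solids = 58.8 / 20.8 = 2.83 g/cm^3

2.83


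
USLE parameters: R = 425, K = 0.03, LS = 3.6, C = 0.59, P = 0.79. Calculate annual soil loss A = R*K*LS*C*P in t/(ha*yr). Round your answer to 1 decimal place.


Step 1: A = R * K * LS * C * P
Step 2: R * K = 425 * 0.03 = 12.75
Step 3: (R*K) * LS = 12.75 * 3.6 = 45.9
Step 4: * C * P = 45.9 * 0.59 * 0.79 = 21.4
Step 5: A = 21.4 t/(ha*yr)

21.4


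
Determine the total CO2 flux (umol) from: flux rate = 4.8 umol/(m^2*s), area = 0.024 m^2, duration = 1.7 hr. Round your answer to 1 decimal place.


Step 1: Convert time to seconds: 1.7 hr * 3600 = 6120.0 s
Step 2: Total = flux * area * time_s
Step 3: Total = 4.8 * 0.024 * 6120.0
Step 4: Total = 705.0 umol

705.0


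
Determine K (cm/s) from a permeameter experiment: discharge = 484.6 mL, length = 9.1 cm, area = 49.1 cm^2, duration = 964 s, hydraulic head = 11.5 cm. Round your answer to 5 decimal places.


Step 1: K = Q * L / (A * t * h)
Step 2: Numerator = 484.6 * 9.1 = 4409.86
Step 3: Denominator = 49.1 * 964 * 11.5 = 544322.6
Step 4: K = 4409.86 / 544322.6 = 0.0081 cm/s

0.0081


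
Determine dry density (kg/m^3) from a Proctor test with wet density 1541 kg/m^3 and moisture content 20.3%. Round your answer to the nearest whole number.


Step 1: Dry density = wet density / (1 + w/100)
Step 2: Dry density = 1541 / (1 + 20.3/100)
Step 3: Dry density = 1541 / 1.203
Step 4: Dry density = 1281 kg/m^3

1281


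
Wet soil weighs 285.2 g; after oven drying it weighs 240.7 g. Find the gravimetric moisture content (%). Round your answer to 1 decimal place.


Step 1: Water mass = wet - dry = 285.2 - 240.7 = 44.5 g
Step 2: w = 100 * water mass / dry mass
Step 3: w = 100 * 44.5 / 240.7 = 18.5%

18.5


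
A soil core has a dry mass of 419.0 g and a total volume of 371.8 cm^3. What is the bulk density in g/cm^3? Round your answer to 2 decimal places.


Step 1: Identify the formula: BD = dry mass / volume
Step 2: Substitute values: BD = 419.0 / 371.8
Step 3: BD = 1.13 g/cm^3

1.13


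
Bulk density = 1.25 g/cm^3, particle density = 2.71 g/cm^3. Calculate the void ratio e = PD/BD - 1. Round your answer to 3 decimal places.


Step 1: e = PD / BD - 1
Step 2: e = 2.71 / 1.25 - 1
Step 3: e = 2.168 - 1
Step 4: e = 1.168

1.168


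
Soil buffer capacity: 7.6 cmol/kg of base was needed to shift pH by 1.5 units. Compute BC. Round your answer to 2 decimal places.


Step 1: BC = change in base / change in pH
Step 2: BC = 7.6 / 1.5
Step 3: BC = 5.07 cmol/(kg*pH unit)

5.07


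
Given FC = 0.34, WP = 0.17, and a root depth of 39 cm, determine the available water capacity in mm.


Step 1: Available water = (FC - WP) * depth * 10
Step 2: AW = (0.34 - 0.17) * 39 * 10
Step 3: AW = 0.17 * 39 * 10
Step 4: AW = 66.3 mm

66.3


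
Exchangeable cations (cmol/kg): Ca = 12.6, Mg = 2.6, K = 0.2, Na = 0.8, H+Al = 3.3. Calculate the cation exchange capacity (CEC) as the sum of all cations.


Step 1: CEC = Ca + Mg + K + Na + (H+Al)
Step 2: CEC = 12.6 + 2.6 + 0.2 + 0.8 + 3.3
Step 3: CEC = 19.5 cmol/kg

19.5


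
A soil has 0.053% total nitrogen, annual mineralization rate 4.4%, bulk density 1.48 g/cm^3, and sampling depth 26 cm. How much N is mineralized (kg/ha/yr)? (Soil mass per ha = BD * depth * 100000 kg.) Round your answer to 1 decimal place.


Step 1: Soil mass per ha = BD * depth * 100000 = 1.48 * 26 * 100000 = 3848000 kg
Step 2: Total N pool = soil mass * N%/100 = 3848000 * 0.053/100 = 2039.44 kg/ha
Step 3: N mineralized = N pool * rate%/100 = 2039.44 * 4.4/100 = 89.7 kg/ha/yr

89.7


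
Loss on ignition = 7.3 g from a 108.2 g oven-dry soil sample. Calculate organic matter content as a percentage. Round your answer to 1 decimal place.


Step 1: OM% = 100 * LOI / sample mass
Step 2: OM = 100 * 7.3 / 108.2
Step 3: OM = 6.7%

6.7


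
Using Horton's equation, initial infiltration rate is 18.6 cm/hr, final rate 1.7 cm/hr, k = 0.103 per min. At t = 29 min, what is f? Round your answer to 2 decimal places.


Step 1: f = fc + (f0 - fc) * exp(-k * t)
Step 2: exp(-0.103 * 29) = 0.050439
Step 3: f = 1.7 + (18.6 - 1.7) * 0.050439
Step 4: f = 1.7 + 16.9 * 0.050439
Step 5: f = 2.55 cm/hr

2.55


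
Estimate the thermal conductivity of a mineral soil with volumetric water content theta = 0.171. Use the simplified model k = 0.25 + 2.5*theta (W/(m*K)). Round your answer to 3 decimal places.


Step 1: k = 0.25 + 2.5 * theta
Step 2: k = 0.25 + 2.5 * 0.171
Step 3: k = 0.25 + 0.428
Step 4: k = 0.678 W/(m*K)

0.678


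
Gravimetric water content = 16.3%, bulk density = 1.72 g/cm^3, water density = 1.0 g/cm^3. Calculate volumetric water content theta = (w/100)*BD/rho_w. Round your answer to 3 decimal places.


Step 1: theta = (w / 100) * BD / rho_w
Step 2: theta = (16.3 / 100) * 1.72 / 1.0
Step 3: theta = 0.163 * 1.72
Step 4: theta = 0.28

0.28


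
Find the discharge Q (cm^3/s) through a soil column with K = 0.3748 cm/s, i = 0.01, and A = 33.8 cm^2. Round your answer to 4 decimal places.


Step 1: Apply Darcy's law: Q = K * i * A
Step 2: Q = 0.3748 * 0.01 * 33.8
Step 3: Q = 0.1267 cm^3/s

0.1267


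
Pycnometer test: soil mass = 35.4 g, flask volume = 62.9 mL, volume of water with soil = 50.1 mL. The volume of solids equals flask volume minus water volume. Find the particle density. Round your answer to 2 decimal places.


Step 1: Volume of solids = flask volume - water volume with soil
Step 2: V_solids = 62.9 - 50.1 = 12.8 mL
Step 3: Particle density = mass / V_solids = 35.4 / 12.8 = 2.77 g/cm^3

2.77


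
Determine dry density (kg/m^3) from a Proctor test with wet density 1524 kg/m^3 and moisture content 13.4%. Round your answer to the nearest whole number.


Step 1: Dry density = wet density / (1 + w/100)
Step 2: Dry density = 1524 / (1 + 13.4/100)
Step 3: Dry density = 1524 / 1.134
Step 4: Dry density = 1344 kg/m^3

1344


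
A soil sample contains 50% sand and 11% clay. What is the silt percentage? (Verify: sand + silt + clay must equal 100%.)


Step 1: sand + silt + clay = 100%
Step 2: silt = 100 - sand - clay
Step 3: silt = 100 - 50 - 11
Step 4: silt = 39%

39


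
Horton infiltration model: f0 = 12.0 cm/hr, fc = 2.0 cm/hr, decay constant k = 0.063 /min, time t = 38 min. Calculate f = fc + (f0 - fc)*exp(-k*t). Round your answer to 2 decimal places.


Step 1: f = fc + (f0 - fc) * exp(-k * t)
Step 2: exp(-0.063 * 38) = 0.091264
Step 3: f = 2.0 + (12.0 - 2.0) * 0.091264
Step 4: f = 2.0 + 10.0 * 0.091264
Step 5: f = 2.91 cm/hr

2.91


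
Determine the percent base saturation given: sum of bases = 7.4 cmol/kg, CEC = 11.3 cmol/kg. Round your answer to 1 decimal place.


Step 1: BS = 100 * (sum of bases) / CEC
Step 2: BS = 100 * 7.4 / 11.3
Step 3: BS = 65.5%

65.5


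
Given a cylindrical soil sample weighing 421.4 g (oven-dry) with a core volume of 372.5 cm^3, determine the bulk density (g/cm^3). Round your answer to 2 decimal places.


Step 1: Identify the formula: BD = dry mass / volume
Step 2: Substitute values: BD = 421.4 / 372.5
Step 3: BD = 1.13 g/cm^3

1.13


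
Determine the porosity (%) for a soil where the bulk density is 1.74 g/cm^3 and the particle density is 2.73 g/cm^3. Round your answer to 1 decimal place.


Step 1: Formula: n = 100 * (1 - BD / PD)
Step 2: n = 100 * (1 - 1.74 / 2.73)
Step 3: n = 100 * (1 - 0.63736)
Step 4: n = 36.3%

36.3


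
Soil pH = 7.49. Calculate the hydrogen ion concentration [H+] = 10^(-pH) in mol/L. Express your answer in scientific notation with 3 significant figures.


Step 1: [H+] = 10^(-pH)
Step 2: [H+] = 10^(-7.49)
Step 3: [H+] = 3.24e-08 mol/L

3.24e-08


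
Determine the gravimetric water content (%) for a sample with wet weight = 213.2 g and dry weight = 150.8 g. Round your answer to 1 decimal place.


Step 1: Water mass = wet - dry = 213.2 - 150.8 = 62.4 g
Step 2: w = 100 * water mass / dry mass
Step 3: w = 100 * 62.4 / 150.8 = 41.4%

41.4


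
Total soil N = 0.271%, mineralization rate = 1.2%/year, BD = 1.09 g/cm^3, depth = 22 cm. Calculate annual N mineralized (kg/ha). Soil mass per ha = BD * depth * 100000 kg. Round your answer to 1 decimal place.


Step 1: Soil mass per ha = BD * depth * 100000 = 1.09 * 22 * 100000 = 2398000 kg
Step 2: Total N pool = soil mass * N%/100 = 2398000 * 0.271/100 = 6498.58 kg/ha
Step 3: N mineralized = N pool * rate%/100 = 6498.58 * 1.2/100 = 78.0 kg/ha/yr

78.0


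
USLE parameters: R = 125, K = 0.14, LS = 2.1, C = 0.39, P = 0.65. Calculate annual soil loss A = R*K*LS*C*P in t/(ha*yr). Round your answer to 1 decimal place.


Step 1: A = R * K * LS * C * P
Step 2: R * K = 125 * 0.14 = 17.5
Step 3: (R*K) * LS = 17.5 * 2.1 = 36.75
Step 4: * C * P = 36.75 * 0.39 * 0.65 = 9.3
Step 5: A = 9.3 t/(ha*yr)

9.3


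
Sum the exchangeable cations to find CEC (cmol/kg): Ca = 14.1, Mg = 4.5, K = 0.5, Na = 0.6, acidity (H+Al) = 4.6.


Step 1: CEC = Ca + Mg + K + Na + (H+Al)
Step 2: CEC = 14.1 + 4.5 + 0.5 + 0.6 + 4.6
Step 3: CEC = 24.3 cmol/kg

24.3


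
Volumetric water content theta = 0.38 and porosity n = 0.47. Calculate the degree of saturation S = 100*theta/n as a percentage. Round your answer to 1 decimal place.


Step 1: S = 100 * theta_v / n
Step 2: S = 100 * 0.38 / 0.47
Step 3: S = 80.9%

80.9


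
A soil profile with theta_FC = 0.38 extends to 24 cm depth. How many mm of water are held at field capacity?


Step 1: Water (mm) = theta_FC * depth (cm) * 10
Step 2: Water = 0.38 * 24 * 10
Step 3: Water = 91.2 mm

91.2


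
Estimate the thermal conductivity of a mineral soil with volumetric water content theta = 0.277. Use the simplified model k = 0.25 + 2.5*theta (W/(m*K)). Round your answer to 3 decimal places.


Step 1: k = 0.25 + 2.5 * theta
Step 2: k = 0.25 + 2.5 * 0.277
Step 3: k = 0.25 + 0.693
Step 4: k = 0.943 W/(m*K)

0.943


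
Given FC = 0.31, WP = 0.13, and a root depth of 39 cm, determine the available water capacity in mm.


Step 1: Available water = (FC - WP) * depth * 10
Step 2: AW = (0.31 - 0.13) * 39 * 10
Step 3: AW = 0.18 * 39 * 10
Step 4: AW = 70.2 mm

70.2


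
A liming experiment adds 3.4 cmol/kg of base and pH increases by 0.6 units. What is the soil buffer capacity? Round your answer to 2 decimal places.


Step 1: BC = change in base / change in pH
Step 2: BC = 3.4 / 0.6
Step 3: BC = 5.67 cmol/(kg*pH unit)

5.67


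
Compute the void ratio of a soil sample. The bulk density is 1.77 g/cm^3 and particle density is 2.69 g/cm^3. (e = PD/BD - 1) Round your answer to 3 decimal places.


Step 1: e = PD / BD - 1
Step 2: e = 2.69 / 1.77 - 1
Step 3: e = 1.51977 - 1
Step 4: e = 0.52

0.52


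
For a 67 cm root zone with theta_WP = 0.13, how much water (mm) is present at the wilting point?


Step 1: Water (mm) = theta_WP * depth * 10
Step 2: Water = 0.13 * 67 * 10
Step 3: Water = 87.1 mm

87.1


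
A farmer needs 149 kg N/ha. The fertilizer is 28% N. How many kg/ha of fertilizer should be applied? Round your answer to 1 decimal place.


Step 1: Fertilizer rate = target N / (N content / 100)
Step 2: Rate = 149 / (28 / 100)
Step 3: Rate = 149 / 0.28
Step 4: Rate = 532.1 kg/ha

532.1


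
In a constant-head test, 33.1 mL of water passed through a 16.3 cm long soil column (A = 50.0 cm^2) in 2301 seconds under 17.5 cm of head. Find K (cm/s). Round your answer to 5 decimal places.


Step 1: K = Q * L / (A * t * h)
Step 2: Numerator = 33.1 * 16.3 = 539.53
Step 3: Denominator = 50.0 * 2301 * 17.5 = 2013375.0
Step 4: K = 539.53 / 2013375.0 = 0.00027 cm/s

0.00027


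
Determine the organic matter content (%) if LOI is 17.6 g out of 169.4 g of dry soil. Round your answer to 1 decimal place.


Step 1: OM% = 100 * LOI / sample mass
Step 2: OM = 100 * 17.6 / 169.4
Step 3: OM = 10.4%

10.4


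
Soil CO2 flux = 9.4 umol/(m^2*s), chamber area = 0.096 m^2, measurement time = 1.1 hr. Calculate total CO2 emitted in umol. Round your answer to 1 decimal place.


Step 1: Convert time to seconds: 1.1 hr * 3600 = 3960.0 s
Step 2: Total = flux * area * time_s
Step 3: Total = 9.4 * 0.096 * 3960.0
Step 4: Total = 3573.5 umol

3573.5


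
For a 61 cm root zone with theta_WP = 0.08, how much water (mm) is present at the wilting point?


Step 1: Water (mm) = theta_WP * depth * 10
Step 2: Water = 0.08 * 61 * 10
Step 3: Water = 48.8 mm

48.8


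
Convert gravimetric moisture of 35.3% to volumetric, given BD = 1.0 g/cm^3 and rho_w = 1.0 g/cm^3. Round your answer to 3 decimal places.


Step 1: theta = (w / 100) * BD / rho_w
Step 2: theta = (35.3 / 100) * 1.0 / 1.0
Step 3: theta = 0.353 * 1.0
Step 4: theta = 0.353

0.353


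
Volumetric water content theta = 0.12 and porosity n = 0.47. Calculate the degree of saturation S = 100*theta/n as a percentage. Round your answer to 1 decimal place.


Step 1: S = 100 * theta_v / n
Step 2: S = 100 * 0.12 / 0.47
Step 3: S = 25.5%

25.5


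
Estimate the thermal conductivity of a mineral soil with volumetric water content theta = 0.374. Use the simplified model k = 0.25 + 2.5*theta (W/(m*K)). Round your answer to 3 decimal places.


Step 1: k = 0.25 + 2.5 * theta
Step 2: k = 0.25 + 2.5 * 0.374
Step 3: k = 0.25 + 0.935
Step 4: k = 1.185 W/(m*K)

1.185


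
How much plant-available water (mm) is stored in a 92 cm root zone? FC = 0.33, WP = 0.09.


Step 1: Available water = (FC - WP) * depth * 10
Step 2: AW = (0.33 - 0.09) * 92 * 10
Step 3: AW = 0.24 * 92 * 10
Step 4: AW = 220.8 mm

220.8


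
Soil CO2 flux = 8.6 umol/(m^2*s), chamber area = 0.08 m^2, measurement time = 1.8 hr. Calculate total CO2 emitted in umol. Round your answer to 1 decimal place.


Step 1: Convert time to seconds: 1.8 hr * 3600 = 6480.0 s
Step 2: Total = flux * area * time_s
Step 3: Total = 8.6 * 0.08 * 6480.0
Step 4: Total = 4458.2 umol

4458.2


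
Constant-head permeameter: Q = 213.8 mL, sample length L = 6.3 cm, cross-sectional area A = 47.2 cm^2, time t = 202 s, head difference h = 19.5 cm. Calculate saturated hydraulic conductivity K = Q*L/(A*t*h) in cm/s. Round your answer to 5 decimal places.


Step 1: K = Q * L / (A * t * h)
Step 2: Numerator = 213.8 * 6.3 = 1346.94
Step 3: Denominator = 47.2 * 202 * 19.5 = 185920.8
Step 4: K = 1346.94 / 185920.8 = 0.00724 cm/s

0.00724


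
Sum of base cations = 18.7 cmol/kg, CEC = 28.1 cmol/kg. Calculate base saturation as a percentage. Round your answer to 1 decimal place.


Step 1: BS = 100 * (sum of bases) / CEC
Step 2: BS = 100 * 18.7 / 28.1
Step 3: BS = 66.5%

66.5


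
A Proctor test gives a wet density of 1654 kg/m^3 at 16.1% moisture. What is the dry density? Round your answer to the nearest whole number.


Step 1: Dry density = wet density / (1 + w/100)
Step 2: Dry density = 1654 / (1 + 16.1/100)
Step 3: Dry density = 1654 / 1.161
Step 4: Dry density = 1425 kg/m^3

1425


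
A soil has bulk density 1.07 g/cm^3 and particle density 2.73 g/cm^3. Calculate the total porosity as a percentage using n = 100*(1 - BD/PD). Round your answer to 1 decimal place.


Step 1: Formula: n = 100 * (1 - BD / PD)
Step 2: n = 100 * (1 - 1.07 / 2.73)
Step 3: n = 100 * (1 - 0.39194)
Step 4: n = 60.8%

60.8


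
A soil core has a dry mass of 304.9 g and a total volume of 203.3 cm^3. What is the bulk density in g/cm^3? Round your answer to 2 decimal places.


Step 1: Identify the formula: BD = dry mass / volume
Step 2: Substitute values: BD = 304.9 / 203.3
Step 3: BD = 1.5 g/cm^3

1.5


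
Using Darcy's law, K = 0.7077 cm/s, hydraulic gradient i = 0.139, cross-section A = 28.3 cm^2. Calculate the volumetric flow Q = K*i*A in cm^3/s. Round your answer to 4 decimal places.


Step 1: Apply Darcy's law: Q = K * i * A
Step 2: Q = 0.7077 * 0.139 * 28.3
Step 3: Q = 2.7839 cm^3/s

2.7839


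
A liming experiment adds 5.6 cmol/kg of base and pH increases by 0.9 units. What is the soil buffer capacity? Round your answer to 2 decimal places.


Step 1: BC = change in base / change in pH
Step 2: BC = 5.6 / 0.9
Step 3: BC = 6.22 cmol/(kg*pH unit)

6.22


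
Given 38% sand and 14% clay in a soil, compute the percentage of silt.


Step 1: sand + silt + clay = 100%
Step 2: silt = 100 - sand - clay
Step 3: silt = 100 - 38 - 14
Step 4: silt = 48%

48


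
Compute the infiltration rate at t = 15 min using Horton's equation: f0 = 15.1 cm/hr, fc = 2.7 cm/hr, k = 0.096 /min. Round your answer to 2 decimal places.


Step 1: f = fc + (f0 - fc) * exp(-k * t)
Step 2: exp(-0.096 * 15) = 0.236928
Step 3: f = 2.7 + (15.1 - 2.7) * 0.236928
Step 4: f = 2.7 + 12.4 * 0.236928
Step 5: f = 5.64 cm/hr

5.64


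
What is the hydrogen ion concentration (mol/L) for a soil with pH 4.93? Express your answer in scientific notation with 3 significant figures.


Step 1: [H+] = 10^(-pH)
Step 2: [H+] = 10^(-4.93)
Step 3: [H+] = 1.17e-05 mol/L

1.17e-05


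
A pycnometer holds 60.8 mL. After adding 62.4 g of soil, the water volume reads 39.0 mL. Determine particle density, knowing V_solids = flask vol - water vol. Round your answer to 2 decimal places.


Step 1: Volume of solids = flask volume - water volume with soil
Step 2: V_solids = 60.8 - 39.0 = 21.8 mL
Step 3: Particle density = mass / V_solids = 62.4 / 21.8 = 2.86 g/cm^3

2.86


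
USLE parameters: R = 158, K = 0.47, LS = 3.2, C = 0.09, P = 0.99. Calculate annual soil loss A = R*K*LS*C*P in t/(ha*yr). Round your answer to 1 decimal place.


Step 1: A = R * K * LS * C * P
Step 2: R * K = 158 * 0.47 = 74.26
Step 3: (R*K) * LS = 74.26 * 3.2 = 237.632
Step 4: * C * P = 237.632 * 0.09 * 0.99 = 21.2
Step 5: A = 21.2 t/(ha*yr)

21.2


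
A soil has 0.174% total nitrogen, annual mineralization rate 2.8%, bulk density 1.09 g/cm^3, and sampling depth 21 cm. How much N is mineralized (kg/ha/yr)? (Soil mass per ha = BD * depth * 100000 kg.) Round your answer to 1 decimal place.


Step 1: Soil mass per ha = BD * depth * 100000 = 1.09 * 21 * 100000 = 2289000 kg
Step 2: Total N pool = soil mass * N%/100 = 2289000 * 0.174/100 = 3982.86 kg/ha
Step 3: N mineralized = N pool * rate%/100 = 3982.86 * 2.8/100 = 111.5 kg/ha/yr

111.5


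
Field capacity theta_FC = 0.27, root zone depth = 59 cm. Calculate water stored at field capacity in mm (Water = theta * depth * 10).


Step 1: Water (mm) = theta_FC * depth (cm) * 10
Step 2: Water = 0.27 * 59 * 10
Step 3: Water = 159.3 mm

159.3


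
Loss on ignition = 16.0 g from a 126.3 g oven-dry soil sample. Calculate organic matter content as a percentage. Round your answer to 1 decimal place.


Step 1: OM% = 100 * LOI / sample mass
Step 2: OM = 100 * 16.0 / 126.3
Step 3: OM = 12.7%

12.7


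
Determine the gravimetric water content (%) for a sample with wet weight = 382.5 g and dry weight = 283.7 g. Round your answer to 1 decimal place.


Step 1: Water mass = wet - dry = 382.5 - 283.7 = 98.8 g
Step 2: w = 100 * water mass / dry mass
Step 3: w = 100 * 98.8 / 283.7 = 34.8%

34.8


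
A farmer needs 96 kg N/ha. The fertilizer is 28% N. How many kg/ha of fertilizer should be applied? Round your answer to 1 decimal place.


Step 1: Fertilizer rate = target N / (N content / 100)
Step 2: Rate = 96 / (28 / 100)
Step 3: Rate = 96 / 0.28
Step 4: Rate = 342.9 kg/ha

342.9


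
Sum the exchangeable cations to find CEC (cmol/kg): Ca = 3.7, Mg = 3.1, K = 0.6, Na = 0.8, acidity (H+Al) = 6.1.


Step 1: CEC = Ca + Mg + K + Na + (H+Al)
Step 2: CEC = 3.7 + 3.1 + 0.6 + 0.8 + 6.1
Step 3: CEC = 14.3 cmol/kg

14.3


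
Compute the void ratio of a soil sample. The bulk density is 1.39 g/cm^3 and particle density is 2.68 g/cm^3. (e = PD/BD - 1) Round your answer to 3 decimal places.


Step 1: e = PD / BD - 1
Step 2: e = 2.68 / 1.39 - 1
Step 3: e = 1.92806 - 1
Step 4: e = 0.928

0.928


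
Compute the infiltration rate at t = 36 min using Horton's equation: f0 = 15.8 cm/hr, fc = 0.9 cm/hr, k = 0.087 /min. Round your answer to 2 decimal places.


Step 1: f = fc + (f0 - fc) * exp(-k * t)
Step 2: exp(-0.087 * 36) = 0.04363
Step 3: f = 0.9 + (15.8 - 0.9) * 0.04363
Step 4: f = 0.9 + 14.9 * 0.04363
Step 5: f = 1.55 cm/hr

1.55


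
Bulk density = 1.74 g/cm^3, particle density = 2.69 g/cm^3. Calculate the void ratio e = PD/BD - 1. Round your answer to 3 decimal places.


Step 1: e = PD / BD - 1
Step 2: e = 2.69 / 1.74 - 1
Step 3: e = 1.54598 - 1
Step 4: e = 0.546

0.546


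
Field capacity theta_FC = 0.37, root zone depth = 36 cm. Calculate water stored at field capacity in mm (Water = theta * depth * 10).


Step 1: Water (mm) = theta_FC * depth (cm) * 10
Step 2: Water = 0.37 * 36 * 10
Step 3: Water = 133.2 mm

133.2


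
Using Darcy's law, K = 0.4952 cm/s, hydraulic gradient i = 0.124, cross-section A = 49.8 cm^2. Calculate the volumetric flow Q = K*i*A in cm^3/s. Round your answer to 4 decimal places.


Step 1: Apply Darcy's law: Q = K * i * A
Step 2: Q = 0.4952 * 0.124 * 49.8
Step 3: Q = 3.058 cm^3/s

3.058


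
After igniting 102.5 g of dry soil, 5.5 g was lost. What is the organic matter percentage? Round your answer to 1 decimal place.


Step 1: OM% = 100 * LOI / sample mass
Step 2: OM = 100 * 5.5 / 102.5
Step 3: OM = 5.4%

5.4


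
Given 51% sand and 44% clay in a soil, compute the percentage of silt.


Step 1: sand + silt + clay = 100%
Step 2: silt = 100 - sand - clay
Step 3: silt = 100 - 51 - 44
Step 4: silt = 5%

5


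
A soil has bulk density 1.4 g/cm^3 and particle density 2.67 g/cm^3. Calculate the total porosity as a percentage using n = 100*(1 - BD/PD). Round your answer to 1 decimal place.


Step 1: Formula: n = 100 * (1 - BD / PD)
Step 2: n = 100 * (1 - 1.4 / 2.67)
Step 3: n = 100 * (1 - 0.52434)
Step 4: n = 47.6%

47.6


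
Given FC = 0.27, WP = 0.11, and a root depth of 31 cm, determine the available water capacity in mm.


Step 1: Available water = (FC - WP) * depth * 10
Step 2: AW = (0.27 - 0.11) * 31 * 10
Step 3: AW = 0.16 * 31 * 10
Step 4: AW = 49.6 mm

49.6


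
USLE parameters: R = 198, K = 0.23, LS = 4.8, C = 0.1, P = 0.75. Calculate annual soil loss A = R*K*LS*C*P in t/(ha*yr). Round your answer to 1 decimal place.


Step 1: A = R * K * LS * C * P
Step 2: R * K = 198 * 0.23 = 45.54
Step 3: (R*K) * LS = 45.54 * 4.8 = 218.592
Step 4: * C * P = 218.592 * 0.1 * 0.75 = 16.4
Step 5: A = 16.4 t/(ha*yr)

16.4
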